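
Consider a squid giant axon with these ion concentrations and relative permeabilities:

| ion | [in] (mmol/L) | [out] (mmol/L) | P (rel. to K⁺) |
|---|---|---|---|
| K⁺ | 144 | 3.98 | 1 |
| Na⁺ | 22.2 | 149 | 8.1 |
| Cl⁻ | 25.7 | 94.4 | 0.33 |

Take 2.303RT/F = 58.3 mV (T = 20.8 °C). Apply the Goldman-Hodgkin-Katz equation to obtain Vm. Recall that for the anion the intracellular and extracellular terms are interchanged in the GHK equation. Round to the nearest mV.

31 mV

Vm = 58.3 · log₁₀[(Σ P·[cation]ₒ + Σ P·[anion]ᵢ) / (Σ P·[cation]ᵢ + Σ P·[anion]ₒ)]
Numerator = 1×3.98 + 8.1×149 + 0.33×25.7 = 1219
Denominator = 1×144 + 8.1×22.2 + 0.33×94.4 = 355
Vm = 58.3 · log₁₀(3.4351) = 58.3 × (0.5359) = 31.25 mV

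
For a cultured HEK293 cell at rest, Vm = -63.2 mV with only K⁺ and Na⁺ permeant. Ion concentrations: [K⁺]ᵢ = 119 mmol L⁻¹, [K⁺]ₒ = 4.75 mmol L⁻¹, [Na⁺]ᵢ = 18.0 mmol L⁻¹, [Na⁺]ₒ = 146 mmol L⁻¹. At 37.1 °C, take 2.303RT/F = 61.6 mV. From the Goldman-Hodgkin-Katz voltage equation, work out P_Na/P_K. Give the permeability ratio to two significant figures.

Let α = P_Na/P_K. GHK: Vm = 61.6·log₁₀[(Kₒ + α·Naₒ)/(Kᵢ + α·Naᵢ)].
10^(Vm/61.6) = 10^(-63.2/61.6) = 0.094195
So 0.094195·(Kᵢ + α·Naᵢ) = Kₒ + α·Naₒ → α = (0.094195·119.0 − 4.75) / (146.0 − 0.094195·18.0)
α = (11.21 − 4.75) / (146.0 − 1.696) = 6.459/144.3 = 0.04476

0.045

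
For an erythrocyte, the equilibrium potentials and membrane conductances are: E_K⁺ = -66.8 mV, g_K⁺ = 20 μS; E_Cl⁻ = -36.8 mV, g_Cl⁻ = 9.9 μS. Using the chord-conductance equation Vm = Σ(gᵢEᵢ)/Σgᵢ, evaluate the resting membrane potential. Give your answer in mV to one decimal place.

Σ gᵢEᵢ = 20·(-66.8) + 9.9·(-36.8) = -1700.32
Σ gᵢ = 20 + 9.9 = 29.9
Vm = -1700.32 / 29.9 = -56.87 mV

-56.9 mV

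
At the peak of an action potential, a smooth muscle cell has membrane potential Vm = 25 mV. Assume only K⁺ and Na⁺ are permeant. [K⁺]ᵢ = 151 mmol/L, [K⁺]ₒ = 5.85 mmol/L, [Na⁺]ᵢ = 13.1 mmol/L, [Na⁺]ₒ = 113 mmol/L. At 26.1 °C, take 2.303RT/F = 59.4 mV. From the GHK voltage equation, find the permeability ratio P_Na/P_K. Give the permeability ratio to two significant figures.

5.0

Let α = P_Na/P_K. GHK: Vm = 59.4·log₁₀[(Kₒ + α·Naₒ)/(Kᵢ + α·Naᵢ)].
10^(Vm/59.4) = 10^(25.0/59.4) = 2.6356
So 2.6356·(Kᵢ + α·Naᵢ) = Kₒ + α·Naₒ → α = (2.6356·151.0 − 5.85) / (113.0 − 2.6356·13.1)
α = (398 − 5.85) / (113.0 − 34.53) = 392.1/78.47 = 4.997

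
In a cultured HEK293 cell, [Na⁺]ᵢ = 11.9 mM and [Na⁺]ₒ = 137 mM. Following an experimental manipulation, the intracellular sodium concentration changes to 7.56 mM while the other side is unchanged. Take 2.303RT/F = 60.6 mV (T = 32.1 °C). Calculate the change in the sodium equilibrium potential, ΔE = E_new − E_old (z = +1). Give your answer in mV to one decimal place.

11.9 mV

E_old = (60.6/1)·log₁₀(137/11.9) = 64.31 mV
E_new = (60.6/1)·log₁₀(137/7.56) = 76.25 mV
ΔE = 76.25 − (64.31) = 11.94 mV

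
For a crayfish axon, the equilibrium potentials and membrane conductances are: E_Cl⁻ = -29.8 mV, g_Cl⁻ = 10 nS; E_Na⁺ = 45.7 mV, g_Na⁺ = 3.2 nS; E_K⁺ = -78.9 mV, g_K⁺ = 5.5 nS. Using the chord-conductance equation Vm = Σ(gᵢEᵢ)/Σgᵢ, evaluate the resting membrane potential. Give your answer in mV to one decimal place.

Σ gᵢEᵢ = 10·(-29.8) + 3.2·(45.7) + 5.5·(-78.9) = -585.71
Σ gᵢ = 10 + 3.2 + 5.5 = 18.7
Vm = -585.71 / 18.7 = -31.32 mV

-31.3 mV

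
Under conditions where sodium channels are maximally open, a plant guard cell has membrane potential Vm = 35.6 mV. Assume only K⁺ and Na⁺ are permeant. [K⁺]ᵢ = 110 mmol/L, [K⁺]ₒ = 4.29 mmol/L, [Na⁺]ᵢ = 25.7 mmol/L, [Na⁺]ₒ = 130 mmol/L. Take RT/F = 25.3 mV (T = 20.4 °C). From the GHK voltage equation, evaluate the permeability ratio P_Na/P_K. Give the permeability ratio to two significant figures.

Let α = P_Na/P_K. GHK: Vm = 25.3·ln[(Kₒ + α·Naₒ)/(Kᵢ + α·Naᵢ)].
e^(Vm/25.3) = e^(35.6/25.3) = 4.0842
So 4.0842·(Kᵢ + α·Naᵢ) = Kₒ + α·Naₒ → α = (4.0842·110.0 − 4.29) / (130.0 − 4.0842·25.7)
α = (449.3 − 4.29) / (130.0 − 105) = 445/25.04 = 17.77

18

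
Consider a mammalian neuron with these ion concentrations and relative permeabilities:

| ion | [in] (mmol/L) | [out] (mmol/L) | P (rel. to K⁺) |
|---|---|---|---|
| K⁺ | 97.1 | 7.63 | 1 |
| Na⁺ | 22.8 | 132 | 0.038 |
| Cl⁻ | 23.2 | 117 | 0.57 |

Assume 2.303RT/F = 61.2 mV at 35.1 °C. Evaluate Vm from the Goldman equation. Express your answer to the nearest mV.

-49 mV

Vm = 61.2 · log₁₀[(Σ P·[cation]ₒ + Σ P·[anion]ᵢ) / (Σ P·[cation]ᵢ + Σ P·[anion]ₒ)]
Numerator = 1×7.63 + 0.038×132 + 0.57×23.2 = 25.87
Denominator = 1×97.1 + 0.038×22.8 + 0.57×117 = 164.7
Vm = 61.2 · log₁₀(0.15712) = 61.2 × (-0.8038) = -49.19 mV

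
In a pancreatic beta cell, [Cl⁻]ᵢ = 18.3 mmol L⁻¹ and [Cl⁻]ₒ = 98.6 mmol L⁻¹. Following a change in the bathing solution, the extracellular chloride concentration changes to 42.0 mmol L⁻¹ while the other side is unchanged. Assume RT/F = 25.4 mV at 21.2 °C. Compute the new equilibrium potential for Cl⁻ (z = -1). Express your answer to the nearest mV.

After the shift: [Cl⁻]_out = 42.0, [Cl⁻]_in = 18.3 mmol L⁻¹.
E_new = (25.4/-1)·ln(42.0/18.3) = -25.40 · (0.8308) = -21.10 mV

-21 mV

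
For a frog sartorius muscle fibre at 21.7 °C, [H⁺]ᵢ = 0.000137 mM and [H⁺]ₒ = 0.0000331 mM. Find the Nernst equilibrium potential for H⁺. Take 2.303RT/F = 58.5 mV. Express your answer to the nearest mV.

E = (58.5/z) · log₁₀([H⁺]_out/[H⁺]_in) with z = +1.
= (58.5/1) · log₁₀(0.0000331/0.000137) = 58.50 · log₁₀(0.2416)
= 58.50 · (-0.6169) = -36.09 mV

-36 mV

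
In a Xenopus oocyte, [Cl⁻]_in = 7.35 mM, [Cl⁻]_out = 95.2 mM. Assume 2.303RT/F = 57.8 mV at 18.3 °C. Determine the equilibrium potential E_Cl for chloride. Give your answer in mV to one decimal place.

E = (57.8/z) · log₁₀([Cl⁻]_out/[Cl⁻]_in) with z = -1.
For an anion, dividing by z = -1 reverses the sign.
= (57.8/-1) · log₁₀(95.2/7.35) = -57.80 · log₁₀(12.95)
= -57.80 · (1.1123) = -64.29 mV

-64.3 mV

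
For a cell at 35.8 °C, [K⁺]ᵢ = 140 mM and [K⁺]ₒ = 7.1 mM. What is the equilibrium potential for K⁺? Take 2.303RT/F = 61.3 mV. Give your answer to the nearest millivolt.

-79 mV

E = (61.3/z) · log₁₀([K⁺]_out/[K⁺]_in) with z = +1.
= (61.3/1) · log₁₀(7.1/140) = 61.30 · log₁₀(0.05071)
= 61.30 · (-1.2949) = -79.38 mV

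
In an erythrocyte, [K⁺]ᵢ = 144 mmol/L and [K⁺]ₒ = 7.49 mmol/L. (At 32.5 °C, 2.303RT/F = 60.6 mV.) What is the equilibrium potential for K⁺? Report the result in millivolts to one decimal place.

E = (60.6/z) · log₁₀([K⁺]_out/[K⁺]_in) with z = +1.
= (60.6/1) · log₁₀(7.49/144) = 60.60 · log₁₀(0.05201)
= 60.60 · (-1.2839) = -77.80 mV

-77.8 mV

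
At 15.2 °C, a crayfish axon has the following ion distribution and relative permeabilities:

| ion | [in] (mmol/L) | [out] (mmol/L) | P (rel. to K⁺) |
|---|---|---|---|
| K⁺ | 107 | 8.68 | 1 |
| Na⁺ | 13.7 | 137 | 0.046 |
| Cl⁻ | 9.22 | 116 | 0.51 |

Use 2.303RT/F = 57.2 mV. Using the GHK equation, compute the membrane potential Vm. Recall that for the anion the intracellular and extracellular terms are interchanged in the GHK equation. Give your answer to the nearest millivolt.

-53 mV

Vm = 57.2 · log₁₀[(Σ P·[cation]ₒ + Σ P·[anion]ᵢ) / (Σ P·[cation]ᵢ + Σ P·[anion]ₒ)]
Numerator = 1×8.68 + 0.046×137 + 0.51×9.22 = 19.68
Denominator = 1×107 + 0.046×13.7 + 0.51×116 = 166.8
Vm = 57.2 · log₁₀(0.11802) = 57.2 × (-0.9281) = -53.08 mV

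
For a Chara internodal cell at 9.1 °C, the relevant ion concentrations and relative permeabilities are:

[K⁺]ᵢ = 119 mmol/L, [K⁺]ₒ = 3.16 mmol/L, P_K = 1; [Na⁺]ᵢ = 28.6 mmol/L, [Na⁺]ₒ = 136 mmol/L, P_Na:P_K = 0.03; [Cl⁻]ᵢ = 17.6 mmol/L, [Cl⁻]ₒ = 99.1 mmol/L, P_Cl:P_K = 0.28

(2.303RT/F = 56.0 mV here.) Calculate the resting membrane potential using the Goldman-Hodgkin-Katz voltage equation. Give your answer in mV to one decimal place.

Vm = 56.0 · log₁₀[(Σ P·[cation]ₒ + Σ P·[anion]ᵢ) / (Σ P·[cation]ᵢ + Σ P·[anion]ₒ)]
Numerator = 1×3.16 + 0.03×136 + 0.28×17.6 = 12.17
Denominator = 1×119 + 0.03×28.6 + 0.28×99.1 = 147.6
Vm = 56.0 · log₁₀(0.082436) = 56.0 × (-1.0839) = -60.70 mV

-60.7 mV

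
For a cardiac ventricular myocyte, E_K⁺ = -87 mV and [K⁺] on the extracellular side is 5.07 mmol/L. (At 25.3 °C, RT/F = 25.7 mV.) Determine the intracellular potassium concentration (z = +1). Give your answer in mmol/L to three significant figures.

150 mmol/L

Nernst: E = (25.7/1) · ln([out]/[in]), so ln([out]/[in]) = -87.0 × 1 / 25.7 = -3.3852.
[out]/[in] = e^(-3.3852) = 0.03387.
[in] = 5.07 / 0.03387 = 149.7 mmol/L.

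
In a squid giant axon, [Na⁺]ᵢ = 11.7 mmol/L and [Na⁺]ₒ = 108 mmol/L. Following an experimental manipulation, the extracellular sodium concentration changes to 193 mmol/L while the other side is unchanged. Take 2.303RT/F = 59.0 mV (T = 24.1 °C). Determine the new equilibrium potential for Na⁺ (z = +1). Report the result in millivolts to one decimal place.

71.8 mV

After the shift: [Na⁺]_out = 193, [Na⁺]_in = 11.7 mmol/L.
E_new = (59.0/1)·log₁₀(193/11.7) = 59.00 · (1.2174) = 71.82 mV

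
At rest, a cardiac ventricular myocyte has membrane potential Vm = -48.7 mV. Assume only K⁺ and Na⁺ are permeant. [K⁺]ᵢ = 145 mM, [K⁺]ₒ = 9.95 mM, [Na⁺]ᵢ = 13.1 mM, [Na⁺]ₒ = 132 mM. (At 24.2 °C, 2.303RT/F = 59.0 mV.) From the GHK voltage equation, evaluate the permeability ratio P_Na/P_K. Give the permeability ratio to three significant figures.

0.0902

Let α = P_Na/P_K. GHK: Vm = 59.0·log₁₀[(Kₒ + α·Naₒ)/(Kᵢ + α·Naᵢ)].
10^(Vm/59.0) = 10^(-48.7/59.0) = 0.14948
So 0.14948·(Kᵢ + α·Naᵢ) = Kₒ + α·Naₒ → α = (0.14948·145.0 − 9.95) / (132.0 − 0.14948·13.1)
α = (21.67 − 9.95) / (132.0 − 1.958) = 11.72/130 = 0.09016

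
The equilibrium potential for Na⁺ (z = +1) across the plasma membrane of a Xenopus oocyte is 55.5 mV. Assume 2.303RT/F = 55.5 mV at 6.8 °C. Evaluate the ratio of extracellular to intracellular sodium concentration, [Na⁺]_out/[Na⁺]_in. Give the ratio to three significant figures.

log₁₀([out]/[in]) = E·z/(55.5) = 55.5 × 1 / 55.5 = 1.0000
[out]/[in] = 10^(1.0000) = 10

10.0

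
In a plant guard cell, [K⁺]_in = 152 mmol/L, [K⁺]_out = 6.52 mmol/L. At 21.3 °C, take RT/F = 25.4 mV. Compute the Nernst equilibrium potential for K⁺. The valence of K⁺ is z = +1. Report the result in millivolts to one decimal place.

-80.0 mV

E = (25.4/z) · ln([K⁺]_out/[K⁺]_in) with z = +1.
= (25.4/1) · ln(6.52/152) = 25.40 · ln(0.04289)
= 25.40 · (-3.1490) = -79.98 mV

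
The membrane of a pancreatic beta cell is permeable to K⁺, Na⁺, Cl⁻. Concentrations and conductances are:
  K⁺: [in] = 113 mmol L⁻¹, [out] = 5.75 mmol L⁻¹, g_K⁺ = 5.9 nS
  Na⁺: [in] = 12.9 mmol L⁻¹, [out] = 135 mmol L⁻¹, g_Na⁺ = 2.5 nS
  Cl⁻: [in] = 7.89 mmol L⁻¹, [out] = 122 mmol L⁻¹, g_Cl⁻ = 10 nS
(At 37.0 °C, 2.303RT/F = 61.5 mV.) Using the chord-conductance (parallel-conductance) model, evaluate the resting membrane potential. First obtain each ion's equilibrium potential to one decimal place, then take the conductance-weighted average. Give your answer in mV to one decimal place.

-56.7 mV

E_K⁺ = (61.5/1)·log₁₀(5.75/113) = -79.5 mV
E_Na⁺ = (61.5/1)·log₁₀(135/12.9) = 62.7 mV
E_Cl⁻ = (61.5/-1)·log₁₀(122/7.89) = -73.1 mV
Vm = (Σ gᵢEᵢ)/(Σ gᵢ) = (5.9·-79.5 + 2.5·62.7 + 10·-73.1) / (5.9 + 2.5 + 10)
= -1043.30 / 18.4 = -56.70 mV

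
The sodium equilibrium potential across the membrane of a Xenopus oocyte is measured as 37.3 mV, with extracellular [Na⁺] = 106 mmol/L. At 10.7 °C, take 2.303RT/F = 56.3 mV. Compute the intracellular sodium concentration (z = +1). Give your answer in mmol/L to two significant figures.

Nernst: E = (56.3/1) · log₁₀([out]/[in]), so log₁₀([out]/[in]) = 37.3 × 1 / 56.3 = 0.6625.
[out]/[in] = 10^(0.6625) = 4.598.
[in] = 106 / 4.598 = 23.06 mmol/L.

23 mmol/L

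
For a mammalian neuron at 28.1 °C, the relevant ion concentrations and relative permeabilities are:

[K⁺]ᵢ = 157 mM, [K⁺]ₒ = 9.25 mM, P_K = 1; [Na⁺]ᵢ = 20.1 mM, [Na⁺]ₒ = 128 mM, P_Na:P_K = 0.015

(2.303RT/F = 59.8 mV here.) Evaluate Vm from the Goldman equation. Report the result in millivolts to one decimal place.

-68.7 mV

Vm = 59.8 · log₁₀[(Σ P·[cation]ₒ + Σ P·[anion]ᵢ) / (Σ P·[cation]ᵢ + Σ P·[anion]ₒ)]
Numerator = 1×9.25 + 0.015×128 = 11.17
Denominator = 1×157 + 0.015×20.1 = 157.3
Vm = 59.8 · log₁₀(0.07101) = 59.8 × (-1.1487) = -68.69 mV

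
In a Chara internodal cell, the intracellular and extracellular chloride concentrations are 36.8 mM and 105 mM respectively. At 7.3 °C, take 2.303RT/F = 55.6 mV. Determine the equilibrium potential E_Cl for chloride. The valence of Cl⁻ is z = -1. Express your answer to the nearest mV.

E = (55.6/z) · log₁₀([Cl⁻]_out/[Cl⁻]_in) with z = -1.
For an anion, dividing by z = -1 reverses the sign.
= (55.6/-1) · log₁₀(105/36.8) = -55.60 · log₁₀(2.853)
= -55.60 · (0.4553) = -25.32 mV

-25 mV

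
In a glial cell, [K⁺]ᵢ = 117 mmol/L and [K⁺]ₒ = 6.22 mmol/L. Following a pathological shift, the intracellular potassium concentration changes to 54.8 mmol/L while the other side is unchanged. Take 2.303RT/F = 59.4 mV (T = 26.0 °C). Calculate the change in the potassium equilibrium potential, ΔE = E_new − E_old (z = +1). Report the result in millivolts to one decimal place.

E_old = (59.4/1)·log₁₀(6.22/117) = -75.70 mV
E_new = (59.4/1)·log₁₀(6.22/54.8) = -56.13 mV
ΔE = -56.13 − (-75.70) = 19.57 mV

19.6 mV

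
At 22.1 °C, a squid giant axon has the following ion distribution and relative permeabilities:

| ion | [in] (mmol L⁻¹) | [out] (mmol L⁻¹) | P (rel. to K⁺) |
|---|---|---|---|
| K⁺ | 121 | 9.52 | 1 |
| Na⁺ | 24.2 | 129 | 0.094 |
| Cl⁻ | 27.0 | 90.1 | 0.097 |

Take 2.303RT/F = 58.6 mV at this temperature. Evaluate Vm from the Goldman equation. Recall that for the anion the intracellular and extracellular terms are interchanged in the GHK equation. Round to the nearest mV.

-43 mV

Vm = 58.6 · log₁₀[(Σ P·[cation]ₒ + Σ P·[anion]ᵢ) / (Σ P·[cation]ᵢ + Σ P·[anion]ₒ)]
Numerator = 1×9.52 + 0.094×129 + 0.097×27.0 = 24.27
Denominator = 1×121 + 0.094×24.2 + 0.097×90.1 = 132
Vm = 58.6 · log₁₀(0.18381) = 58.6 × (-0.7356) = -43.11 mV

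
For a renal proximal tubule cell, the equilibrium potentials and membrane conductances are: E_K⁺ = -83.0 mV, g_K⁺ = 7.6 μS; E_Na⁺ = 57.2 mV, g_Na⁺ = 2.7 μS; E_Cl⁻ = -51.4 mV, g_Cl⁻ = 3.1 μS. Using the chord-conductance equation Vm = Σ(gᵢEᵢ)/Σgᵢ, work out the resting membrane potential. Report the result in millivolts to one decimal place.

-47.4 mV

Σ gᵢEᵢ = 7.6·(-83.0) + 2.7·(57.2) + 3.1·(-51.4) = -635.70
Σ gᵢ = 7.6 + 2.7 + 3.1 = 13.4
Vm = -635.70 / 13.4 = -47.44 mV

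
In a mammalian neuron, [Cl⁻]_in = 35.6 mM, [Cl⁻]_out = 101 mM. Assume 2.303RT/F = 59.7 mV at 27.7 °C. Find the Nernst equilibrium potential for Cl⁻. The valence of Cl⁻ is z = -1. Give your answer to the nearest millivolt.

-27 mV

E = (59.7/z) · log₁₀([Cl⁻]_out/[Cl⁻]_in) with z = -1.
For an anion, dividing by z = -1 reverses the sign.
= (59.7/-1) · log₁₀(101/35.6) = -59.70 · log₁₀(2.837)
= -59.70 · (0.4529) = -27.04 mV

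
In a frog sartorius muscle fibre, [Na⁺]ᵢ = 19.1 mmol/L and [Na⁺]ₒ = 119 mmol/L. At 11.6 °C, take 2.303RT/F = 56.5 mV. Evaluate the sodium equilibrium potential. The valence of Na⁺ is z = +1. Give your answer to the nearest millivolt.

E = (56.5/z) · log₁₀([Na⁺]_out/[Na⁺]_in) with z = +1.
= (56.5/1) · log₁₀(119/19.1) = 56.50 · log₁₀(6.23)
= 56.50 · (0.7945) = 44.89 mV

45 mV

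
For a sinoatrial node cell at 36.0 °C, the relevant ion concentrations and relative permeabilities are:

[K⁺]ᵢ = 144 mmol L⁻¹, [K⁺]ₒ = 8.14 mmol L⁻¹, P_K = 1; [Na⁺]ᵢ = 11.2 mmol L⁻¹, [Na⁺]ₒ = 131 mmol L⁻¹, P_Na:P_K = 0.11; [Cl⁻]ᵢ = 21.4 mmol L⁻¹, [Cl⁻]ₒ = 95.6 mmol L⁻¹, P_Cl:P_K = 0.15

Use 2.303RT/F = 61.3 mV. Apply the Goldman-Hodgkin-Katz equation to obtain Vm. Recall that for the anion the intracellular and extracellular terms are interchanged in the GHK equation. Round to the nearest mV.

-49 mV

Vm = 61.3 · log₁₀[(Σ P·[cation]ₒ + Σ P·[anion]ᵢ) / (Σ P·[cation]ᵢ + Σ P·[anion]ₒ)]
Numerator = 1×8.14 + 0.11×131 + 0.15×21.4 = 25.76
Denominator = 1×144 + 0.11×11.2 + 0.15×95.6 = 159.6
Vm = 61.3 · log₁₀(0.16143) = 61.3 × (-0.7920) = -48.55 mV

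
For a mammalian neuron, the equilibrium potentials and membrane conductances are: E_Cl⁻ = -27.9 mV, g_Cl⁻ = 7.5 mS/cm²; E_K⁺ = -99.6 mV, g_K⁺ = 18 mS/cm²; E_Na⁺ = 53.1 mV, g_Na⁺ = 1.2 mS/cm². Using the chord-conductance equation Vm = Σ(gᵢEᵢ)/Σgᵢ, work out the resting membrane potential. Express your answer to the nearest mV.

-73 mV

Σ gᵢEᵢ = 7.5·(-27.9) + 18·(-99.6) + 1.2·(53.1) = -1938.33
Σ gᵢ = 7.5 + 18 + 1.2 = 26.7
Vm = -1938.33 / 26.7 = -72.60 mV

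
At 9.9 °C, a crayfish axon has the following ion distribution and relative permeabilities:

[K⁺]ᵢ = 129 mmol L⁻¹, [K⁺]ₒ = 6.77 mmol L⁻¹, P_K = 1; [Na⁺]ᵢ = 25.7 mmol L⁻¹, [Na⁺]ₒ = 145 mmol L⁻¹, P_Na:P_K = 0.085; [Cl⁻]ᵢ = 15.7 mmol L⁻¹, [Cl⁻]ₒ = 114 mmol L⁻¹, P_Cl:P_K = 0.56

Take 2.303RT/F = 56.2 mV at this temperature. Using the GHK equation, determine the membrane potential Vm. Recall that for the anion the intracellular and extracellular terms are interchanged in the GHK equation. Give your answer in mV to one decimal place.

Vm = 56.2 · log₁₀[(Σ P·[cation]ₒ + Σ P·[anion]ᵢ) / (Σ P·[cation]ᵢ + Σ P·[anion]ₒ)]
Numerator = 1×6.77 + 0.085×145 + 0.56×15.7 = 27.89
Denominator = 1×129 + 0.085×25.7 + 0.56×114 = 195
Vm = 56.2 · log₁₀(0.14299) = 56.2 × (-0.8447) = -47.47 mV

-47.5 mV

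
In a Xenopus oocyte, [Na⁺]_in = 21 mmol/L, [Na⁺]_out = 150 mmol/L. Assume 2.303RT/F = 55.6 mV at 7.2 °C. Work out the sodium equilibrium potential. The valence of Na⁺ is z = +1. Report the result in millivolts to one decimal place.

E = (55.6/z) · log₁₀([Na⁺]_out/[Na⁺]_in) with z = +1.
= (55.6/1) · log₁₀(150/21) = 55.60 · log₁₀(7.143)
= 55.60 · (0.8539) = 47.48 mV

47.5 mV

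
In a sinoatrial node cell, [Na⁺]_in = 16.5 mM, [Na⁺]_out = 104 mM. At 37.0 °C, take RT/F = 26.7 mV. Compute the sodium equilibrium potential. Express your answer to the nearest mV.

49 mV

E = (26.7/z) · ln([Na⁺]_out/[Na⁺]_in) with z = +1.
= (26.7/1) · ln(104/16.5) = 26.70 · ln(6.303)
= 26.70 · (1.8410) = 49.16 mV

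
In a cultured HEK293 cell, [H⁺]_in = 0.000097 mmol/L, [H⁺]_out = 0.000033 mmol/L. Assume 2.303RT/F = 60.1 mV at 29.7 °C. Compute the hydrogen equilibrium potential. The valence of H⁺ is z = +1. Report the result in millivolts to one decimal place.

E = (60.1/z) · log₁₀([H⁺]_out/[H⁺]_in) with z = +1.
= (60.1/1) · log₁₀(0.000033/0.000097) = 60.10 · log₁₀(0.3402)
= 60.10 · (-0.4683) = -28.14 mV

-28.1 mV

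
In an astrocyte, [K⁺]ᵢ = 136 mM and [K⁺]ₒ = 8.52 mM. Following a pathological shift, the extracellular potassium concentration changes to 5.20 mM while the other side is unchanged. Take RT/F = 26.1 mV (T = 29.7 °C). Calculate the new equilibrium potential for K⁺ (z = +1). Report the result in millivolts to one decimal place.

After the shift: [K⁺]_out = 5.20, [K⁺]_in = 136 mM.
E_new = (26.1/1)·ln(5.20/136) = 26.10 · (-3.2640) = -85.19 mV

-85.2 mV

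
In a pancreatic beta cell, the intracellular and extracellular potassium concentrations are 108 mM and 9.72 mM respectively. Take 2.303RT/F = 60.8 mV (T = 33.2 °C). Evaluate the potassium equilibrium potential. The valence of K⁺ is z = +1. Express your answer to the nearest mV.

-64 mV

E = (60.8/z) · log₁₀([K⁺]_out/[K⁺]_in) with z = +1.
= (60.8/1) · log₁₀(9.72/108) = 60.80 · log₁₀(0.09)
= 60.80 · (-1.0458) = -63.58 mV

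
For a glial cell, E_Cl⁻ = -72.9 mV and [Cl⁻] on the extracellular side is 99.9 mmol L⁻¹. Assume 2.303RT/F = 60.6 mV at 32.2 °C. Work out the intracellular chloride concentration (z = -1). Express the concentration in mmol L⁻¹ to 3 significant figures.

Nernst: E = (60.6/-1) · log₁₀([out]/[in]), so log₁₀([out]/[in]) = -72.9 × -1 / 60.6 = 1.2030.
[out]/[in] = 10^(1.2030) = 15.96.
[in] = 99.9 / 15.96 = 6.26 mmol L⁻¹.

6.26 mmol L⁻¹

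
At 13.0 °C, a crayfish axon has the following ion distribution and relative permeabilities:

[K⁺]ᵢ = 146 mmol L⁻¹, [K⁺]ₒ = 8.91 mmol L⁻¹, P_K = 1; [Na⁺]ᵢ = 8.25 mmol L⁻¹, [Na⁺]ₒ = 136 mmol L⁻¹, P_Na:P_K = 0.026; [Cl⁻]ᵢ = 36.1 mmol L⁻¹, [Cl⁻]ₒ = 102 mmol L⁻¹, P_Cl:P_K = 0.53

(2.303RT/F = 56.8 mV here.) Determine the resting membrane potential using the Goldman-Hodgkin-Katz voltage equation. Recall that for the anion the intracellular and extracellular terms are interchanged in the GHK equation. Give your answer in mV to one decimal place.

Vm = 56.8 · log₁₀[(Σ P·[cation]ₒ + Σ P·[anion]ᵢ) / (Σ P·[cation]ᵢ + Σ P·[anion]ₒ)]
Numerator = 1×8.91 + 0.026×136 + 0.53×36.1 = 31.58
Denominator = 1×146 + 0.026×8.25 + 0.53×102 = 200.3
Vm = 56.8 · log₁₀(0.15768) = 56.8 × (-0.8022) = -45.57 mV

-45.6 mV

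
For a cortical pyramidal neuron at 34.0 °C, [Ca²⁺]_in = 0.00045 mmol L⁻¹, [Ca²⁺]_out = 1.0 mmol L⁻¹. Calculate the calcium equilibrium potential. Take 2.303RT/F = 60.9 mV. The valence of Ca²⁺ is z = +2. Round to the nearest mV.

102 mV

E = (60.9/z) · log₁₀([Ca²⁺]_out/[Ca²⁺]_in) with z = +2.
= (60.9/2) · log₁₀(1.0/0.00045) = 30.45 · log₁₀(2222)
= 30.45 · (3.3468) = 101.91 mV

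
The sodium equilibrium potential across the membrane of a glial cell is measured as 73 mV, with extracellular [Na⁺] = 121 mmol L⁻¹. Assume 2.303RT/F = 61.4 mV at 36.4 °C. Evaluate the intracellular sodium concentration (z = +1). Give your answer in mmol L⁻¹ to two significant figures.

7.8 mmol L⁻¹

Nernst: E = (61.4/1) · log₁₀([out]/[in]), so log₁₀([out]/[in]) = 73.0 × 1 / 61.4 = 1.1889.
[out]/[in] = 10^(1.1889) = 15.45.
[in] = 121 / 15.45 = 7.832 mmol L⁻¹.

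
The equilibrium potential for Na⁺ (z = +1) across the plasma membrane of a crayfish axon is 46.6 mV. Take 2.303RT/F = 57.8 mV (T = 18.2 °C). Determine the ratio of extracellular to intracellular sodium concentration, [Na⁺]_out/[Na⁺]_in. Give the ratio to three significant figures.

6.40

log₁₀([out]/[in]) = E·z/(57.8) = 46.6 × 1 / 57.8 = 0.8062
[out]/[in] = 10^(0.8062) = 6.401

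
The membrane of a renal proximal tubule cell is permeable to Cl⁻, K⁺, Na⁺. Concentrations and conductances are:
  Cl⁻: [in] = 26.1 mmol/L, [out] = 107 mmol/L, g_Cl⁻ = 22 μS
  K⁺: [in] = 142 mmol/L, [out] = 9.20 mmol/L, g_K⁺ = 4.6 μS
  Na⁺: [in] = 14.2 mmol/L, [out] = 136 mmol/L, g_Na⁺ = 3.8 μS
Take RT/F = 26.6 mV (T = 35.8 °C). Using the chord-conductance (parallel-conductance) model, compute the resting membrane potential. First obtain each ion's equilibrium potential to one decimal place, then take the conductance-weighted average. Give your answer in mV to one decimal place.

-30.6 mV

E_Cl⁻ = (26.6/-1)·ln(107/26.1) = -37.5 mV
E_K⁺ = (26.6/1)·ln(9.20/142) = -72.8 mV
E_Na⁺ = (26.6/1)·ln(136/14.2) = 60.1 mV
Vm = (Σ gᵢEᵢ)/(Σ gᵢ) = (22·-37.5 + 4.6·-72.8 + 3.8·60.1) / (22 + 4.6 + 3.8)
= -931.50 / 30.4 = -30.64 mV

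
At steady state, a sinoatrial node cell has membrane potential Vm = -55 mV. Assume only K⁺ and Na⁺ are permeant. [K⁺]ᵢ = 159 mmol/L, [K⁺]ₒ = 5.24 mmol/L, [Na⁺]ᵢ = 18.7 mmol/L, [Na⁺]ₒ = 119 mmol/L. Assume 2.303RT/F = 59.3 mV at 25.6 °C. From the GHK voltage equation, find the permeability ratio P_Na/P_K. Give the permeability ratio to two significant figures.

Let α = P_Na/P_K. GHK: Vm = 59.3·log₁₀[(Kₒ + α·Naₒ)/(Kᵢ + α·Naᵢ)].
10^(Vm/59.3) = 10^(-55.0/59.3) = 0.11817
So 0.11817·(Kᵢ + α·Naᵢ) = Kₒ + α·Naₒ → α = (0.11817·159.0 − 5.24) / (119.0 − 0.11817·18.7)
α = (18.79 − 5.24) / (119.0 − 2.21) = 13.55/116.8 = 0.116

0.12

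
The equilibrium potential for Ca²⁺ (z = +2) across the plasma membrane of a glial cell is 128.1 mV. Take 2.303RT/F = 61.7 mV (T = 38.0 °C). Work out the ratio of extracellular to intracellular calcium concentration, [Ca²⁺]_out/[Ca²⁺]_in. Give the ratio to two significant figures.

14000

log₁₀([out]/[in]) = E·z/(61.7) = 128.1 × 2 / 61.7 = 4.1524
[out]/[in] = 10^(4.1524) = 1.42e+04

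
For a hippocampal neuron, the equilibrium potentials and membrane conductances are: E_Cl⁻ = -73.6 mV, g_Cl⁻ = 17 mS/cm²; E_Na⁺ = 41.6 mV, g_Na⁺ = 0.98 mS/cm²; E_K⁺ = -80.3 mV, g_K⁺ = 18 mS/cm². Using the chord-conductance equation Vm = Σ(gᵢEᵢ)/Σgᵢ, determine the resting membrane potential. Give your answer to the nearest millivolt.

-74 mV

Σ gᵢEᵢ = 17·(-73.6) + 0.98·(41.6) + 18·(-80.3) = -2655.83
Σ gᵢ = 17 + 0.98 + 18 = 35.98
Vm = -2655.83 / 35.98 = -73.81 mV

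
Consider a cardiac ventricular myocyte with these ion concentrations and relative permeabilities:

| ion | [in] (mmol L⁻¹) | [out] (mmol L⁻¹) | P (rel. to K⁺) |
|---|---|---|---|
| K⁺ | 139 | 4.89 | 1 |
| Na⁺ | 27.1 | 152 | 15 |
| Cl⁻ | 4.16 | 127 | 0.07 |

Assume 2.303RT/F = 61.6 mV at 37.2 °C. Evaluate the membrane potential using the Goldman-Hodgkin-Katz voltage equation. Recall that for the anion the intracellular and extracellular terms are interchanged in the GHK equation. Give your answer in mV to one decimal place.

Vm = 61.6 · log₁₀[(Σ P·[cation]ₒ + Σ P·[anion]ᵢ) / (Σ P·[cation]ᵢ + Σ P·[anion]ₒ)]
Numerator = 1×4.89 + 15×152 + 0.07×4.16 = 2285
Denominator = 1×139 + 15×27.1 + 0.07×127 = 554.4
Vm = 61.6 · log₁₀(4.122) = 61.6 × (0.6151) = 37.89 mV

37.9 mV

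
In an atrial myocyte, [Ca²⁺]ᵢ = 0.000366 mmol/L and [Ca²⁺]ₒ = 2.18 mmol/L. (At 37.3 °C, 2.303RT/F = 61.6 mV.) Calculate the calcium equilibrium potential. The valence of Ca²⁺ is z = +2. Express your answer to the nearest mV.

116 mV

E = (61.6/z) · log₁₀([Ca²⁺]_out/[Ca²⁺]_in) with z = +2.
= (61.6/2) · log₁₀(2.18/0.000366) = 30.80 · log₁₀(5956)
= 30.80 · (3.7750) = 116.27 mV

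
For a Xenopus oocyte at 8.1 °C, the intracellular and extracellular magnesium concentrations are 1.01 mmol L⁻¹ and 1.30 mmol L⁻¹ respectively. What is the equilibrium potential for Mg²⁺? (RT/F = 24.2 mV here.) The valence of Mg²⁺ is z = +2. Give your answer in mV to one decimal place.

3.1 mV

E = (24.2/z) · ln([Mg²⁺]_out/[Mg²⁺]_in) with z = +2.
= (24.2/2) · ln(1.30/1.01) = 12.10 · ln(1.287)
= 12.10 · (0.2524) = 3.05 mV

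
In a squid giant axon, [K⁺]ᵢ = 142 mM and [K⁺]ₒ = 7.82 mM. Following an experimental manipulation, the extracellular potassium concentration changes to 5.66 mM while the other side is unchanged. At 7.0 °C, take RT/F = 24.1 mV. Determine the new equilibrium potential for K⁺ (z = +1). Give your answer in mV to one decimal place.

After the shift: [K⁺]_out = 5.66, [K⁺]_in = 142 mM.
E_new = (24.1/1)·ln(5.66/142) = 24.10 · (-3.2224) = -77.66 mV

-77.7 mV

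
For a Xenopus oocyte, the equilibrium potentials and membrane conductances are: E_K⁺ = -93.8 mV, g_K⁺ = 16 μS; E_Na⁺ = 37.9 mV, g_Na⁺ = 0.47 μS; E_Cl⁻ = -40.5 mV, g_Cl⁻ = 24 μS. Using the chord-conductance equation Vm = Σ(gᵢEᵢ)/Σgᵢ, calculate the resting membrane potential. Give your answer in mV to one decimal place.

-60.7 mV

Σ gᵢEᵢ = 16·(-93.8) + 0.47·(37.9) + 24·(-40.5) = -2454.99
Σ gᵢ = 16 + 0.47 + 24 = 40.47
Vm = -2454.99 / 40.47 = -60.66 mV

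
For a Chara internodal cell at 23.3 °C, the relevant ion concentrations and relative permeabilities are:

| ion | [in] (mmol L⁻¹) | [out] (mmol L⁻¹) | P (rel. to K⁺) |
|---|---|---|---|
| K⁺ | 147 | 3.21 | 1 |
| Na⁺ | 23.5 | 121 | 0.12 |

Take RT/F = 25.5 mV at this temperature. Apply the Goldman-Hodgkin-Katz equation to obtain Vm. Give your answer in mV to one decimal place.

-54.4 mV

Vm = 25.5 · ln[(Σ P·[cation]ₒ + Σ P·[anion]ᵢ) / (Σ P·[cation]ᵢ + Σ P·[anion]ₒ)]
Numerator = 1×3.21 + 0.12×121 = 17.73
Denominator = 1×147 + 0.12×23.5 = 149.8
Vm = 25.5 · ln(0.11834) = 25.5 × (-2.1342) = -54.42 mV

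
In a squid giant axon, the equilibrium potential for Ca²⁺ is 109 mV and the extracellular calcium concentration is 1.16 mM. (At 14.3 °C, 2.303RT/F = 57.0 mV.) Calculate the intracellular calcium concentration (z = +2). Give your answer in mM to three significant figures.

0.000174 mM

Nernst: E = (57.0/2) · log₁₀([out]/[in]), so log₁₀([out]/[in]) = 109.0 × 2 / 57.0 = 3.8246.
[out]/[in] = 10^(3.8246) = 6677.
[in] = 1.16 / 6677 = 0.0001737 mM.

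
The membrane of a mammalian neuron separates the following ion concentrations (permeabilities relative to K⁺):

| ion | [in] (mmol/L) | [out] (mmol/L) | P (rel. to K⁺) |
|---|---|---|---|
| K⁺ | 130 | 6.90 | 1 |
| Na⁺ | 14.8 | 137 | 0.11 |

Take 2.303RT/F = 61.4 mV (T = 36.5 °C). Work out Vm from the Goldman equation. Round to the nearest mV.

-48 mV

Vm = 61.4 · log₁₀[(Σ P·[cation]ₒ + Σ P·[anion]ᵢ) / (Σ P·[cation]ᵢ + Σ P·[anion]ₒ)]
Numerator = 1×6.90 + 0.11×137 = 21.97
Denominator = 1×130 + 0.11×14.8 = 131.6
Vm = 61.4 · log₁₀(0.16691) = 61.4 × (-0.7775) = -47.74 mV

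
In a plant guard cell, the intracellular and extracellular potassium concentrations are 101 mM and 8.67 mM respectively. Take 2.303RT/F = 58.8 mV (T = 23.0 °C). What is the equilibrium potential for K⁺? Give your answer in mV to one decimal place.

E = (58.8/z) · log₁₀([K⁺]_out/[K⁺]_in) with z = +1.
= (58.8/1) · log₁₀(8.67/101) = 58.80 · log₁₀(0.08584)
= 58.80 · (-1.0663) = -62.70 mV

-62.7 mV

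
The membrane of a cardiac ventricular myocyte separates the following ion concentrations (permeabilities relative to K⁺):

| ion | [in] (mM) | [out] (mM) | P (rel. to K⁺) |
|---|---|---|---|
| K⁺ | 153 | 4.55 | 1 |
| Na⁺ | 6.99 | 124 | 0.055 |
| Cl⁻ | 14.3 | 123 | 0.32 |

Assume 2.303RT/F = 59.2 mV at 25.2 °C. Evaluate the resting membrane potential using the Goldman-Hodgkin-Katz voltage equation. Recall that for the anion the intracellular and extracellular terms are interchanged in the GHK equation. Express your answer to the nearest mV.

Vm = 59.2 · log₁₀[(Σ P·[cation]ₒ + Σ P·[anion]ᵢ) / (Σ P·[cation]ᵢ + Σ P·[anion]ₒ)]
Numerator = 1×4.55 + 0.055×124 + 0.32×14.3 = 15.95
Denominator = 1×153 + 0.055×6.99 + 0.32×123 = 192.7
Vm = 59.2 · log₁₀(0.082731) = 59.2 × (-1.0823) = -64.07 mV

-64 mV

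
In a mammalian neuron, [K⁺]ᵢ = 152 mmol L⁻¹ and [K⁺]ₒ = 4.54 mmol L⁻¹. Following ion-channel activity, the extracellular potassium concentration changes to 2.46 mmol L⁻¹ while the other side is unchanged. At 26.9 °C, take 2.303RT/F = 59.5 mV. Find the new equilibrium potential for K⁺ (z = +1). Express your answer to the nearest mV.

After the shift: [K⁺]_out = 2.46, [K⁺]_in = 152 mmol L⁻¹.
E_new = (59.5/1)·log₁₀(2.46/152) = 59.50 · (-1.7909) = -106.56 mV

-107 mV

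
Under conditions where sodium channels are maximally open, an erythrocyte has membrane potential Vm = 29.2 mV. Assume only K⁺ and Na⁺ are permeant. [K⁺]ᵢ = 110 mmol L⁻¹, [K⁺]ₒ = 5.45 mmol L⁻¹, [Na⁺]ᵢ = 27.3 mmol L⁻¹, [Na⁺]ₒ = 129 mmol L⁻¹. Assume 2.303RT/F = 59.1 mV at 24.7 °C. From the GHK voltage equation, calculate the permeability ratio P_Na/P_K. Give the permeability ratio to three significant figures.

7.70

Let α = P_Na/P_K. GHK: Vm = 59.1·log₁₀[(Kₒ + α·Naₒ)/(Kᵢ + α·Naᵢ)].
10^(Vm/59.1) = 10^(29.2/59.1) = 3.1194
So 3.1194·(Kᵢ + α·Naᵢ) = Kₒ + α·Naₒ → α = (3.1194·110.0 − 5.45) / (129.0 − 3.1194·27.3)
α = (343.1 − 5.45) / (129.0 − 85.16) = 337.7/43.84 = 7.703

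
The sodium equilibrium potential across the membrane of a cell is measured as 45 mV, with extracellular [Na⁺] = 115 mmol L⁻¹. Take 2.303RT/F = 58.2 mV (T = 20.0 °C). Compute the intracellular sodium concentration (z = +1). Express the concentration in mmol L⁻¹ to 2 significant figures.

19 mmol L⁻¹

Nernst: E = (58.2/1) · log₁₀([out]/[in]), so log₁₀([out]/[in]) = 45.0 × 1 / 58.2 = 0.7732.
[out]/[in] = 10^(0.7732) = 5.932.
[in] = 115 / 5.932 = 19.39 mmol L⁻¹.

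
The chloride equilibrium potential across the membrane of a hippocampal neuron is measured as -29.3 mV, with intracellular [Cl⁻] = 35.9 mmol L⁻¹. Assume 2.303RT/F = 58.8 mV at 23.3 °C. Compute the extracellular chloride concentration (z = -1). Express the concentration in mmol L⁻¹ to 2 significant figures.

110 mmol L⁻¹

Nernst: E = (58.8/-1) · log₁₀([out]/[in]), so log₁₀([out]/[in]) = -29.3 × -1 / 58.8 = 0.4983.
[out]/[in] = 10^(0.4983) = 3.15.
[out] = 3.15 × 35.9 = 113.1 mmol L⁻¹.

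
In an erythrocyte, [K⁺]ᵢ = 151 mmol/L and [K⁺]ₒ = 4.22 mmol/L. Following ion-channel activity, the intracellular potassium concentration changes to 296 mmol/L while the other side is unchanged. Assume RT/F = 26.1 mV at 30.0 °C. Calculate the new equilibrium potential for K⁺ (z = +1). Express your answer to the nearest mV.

After the shift: [K⁺]_out = 4.22, [K⁺]_in = 296 mmol/L.
E_new = (26.1/1)·ln(4.22/296) = 26.10 · (-4.2505) = -110.94 mV

-111 mV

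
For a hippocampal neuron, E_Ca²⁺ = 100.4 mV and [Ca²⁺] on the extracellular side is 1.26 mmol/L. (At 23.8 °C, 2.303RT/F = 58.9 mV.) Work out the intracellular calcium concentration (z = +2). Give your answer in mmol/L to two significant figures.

Nernst: E = (58.9/2) · log₁₀([out]/[in]), so log₁₀([out]/[in]) = 100.4 × 2 / 58.9 = 3.4092.
[out]/[in] = 10^(3.4092) = 2565.
[in] = 1.26 / 2565 = 0.0004911 mmol/L.

0.00049 mmol/L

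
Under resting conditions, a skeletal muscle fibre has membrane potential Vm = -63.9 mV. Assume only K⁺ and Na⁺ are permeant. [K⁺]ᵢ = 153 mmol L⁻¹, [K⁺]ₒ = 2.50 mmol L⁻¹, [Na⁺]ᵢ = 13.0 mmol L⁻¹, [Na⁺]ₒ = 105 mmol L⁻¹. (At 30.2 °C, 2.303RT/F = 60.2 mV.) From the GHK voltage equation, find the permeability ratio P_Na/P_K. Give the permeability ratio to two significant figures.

Let α = P_Na/P_K. GHK: Vm = 60.2·log₁₀[(Kₒ + α·Naₒ)/(Kᵢ + α·Naᵢ)].
10^(Vm/60.2) = 10^(-63.9/60.2) = 0.086804
So 0.086804·(Kᵢ + α·Naᵢ) = Kₒ + α·Naₒ → α = (0.086804·153.0 − 2.5) / (105.0 − 0.086804·13.0)
α = (13.28 − 2.5) / (105.0 − 1.128) = 10.78/103.9 = 0.1038

0.10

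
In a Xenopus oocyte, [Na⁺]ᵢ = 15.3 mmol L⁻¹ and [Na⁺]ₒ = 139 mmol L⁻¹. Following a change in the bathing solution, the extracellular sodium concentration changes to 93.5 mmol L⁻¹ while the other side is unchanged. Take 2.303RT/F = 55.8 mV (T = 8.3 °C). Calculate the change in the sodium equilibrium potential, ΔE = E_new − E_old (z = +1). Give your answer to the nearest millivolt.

E_old = (55.8/1)·log₁₀(139/15.3) = 53.47 mV
E_new = (55.8/1)·log₁₀(93.5/15.3) = 43.87 mV
ΔE = 43.87 − (53.47) = -9.61 mV

-10 mV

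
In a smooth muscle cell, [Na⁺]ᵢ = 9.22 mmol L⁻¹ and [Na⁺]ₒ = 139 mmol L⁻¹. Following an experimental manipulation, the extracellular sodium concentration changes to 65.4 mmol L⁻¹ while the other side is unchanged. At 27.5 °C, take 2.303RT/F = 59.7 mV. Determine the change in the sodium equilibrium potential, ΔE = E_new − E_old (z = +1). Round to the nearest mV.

-20 mV

E_old = (59.7/1)·log₁₀(139/9.22) = 70.34 mV
E_new = (59.7/1)·log₁₀(65.4/9.22) = 50.80 mV
ΔE = 50.80 − (70.34) = -19.55 mV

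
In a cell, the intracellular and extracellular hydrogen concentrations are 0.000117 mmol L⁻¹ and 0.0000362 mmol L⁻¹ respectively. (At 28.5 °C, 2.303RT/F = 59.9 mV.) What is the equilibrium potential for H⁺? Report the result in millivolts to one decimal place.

-30.5 mV

E = (59.9/z) · log₁₀([H⁺]_out/[H⁺]_in) with z = +1.
= (59.9/1) · log₁₀(0.0000362/0.000117) = 59.90 · log₁₀(0.3094)
= 59.90 · (-0.5095) = -30.52 mV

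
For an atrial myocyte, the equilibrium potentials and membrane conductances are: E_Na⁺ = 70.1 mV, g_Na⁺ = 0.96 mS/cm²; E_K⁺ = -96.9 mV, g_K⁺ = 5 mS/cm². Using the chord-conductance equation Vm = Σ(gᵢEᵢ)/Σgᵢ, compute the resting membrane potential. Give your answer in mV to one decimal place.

-70.0 mV

Σ gᵢEᵢ = 0.96·(70.1) + 5·(-96.9) = -417.20
Σ gᵢ = 0.96 + 5 = 5.96
Vm = -417.20 / 5.96 = -70.00 mV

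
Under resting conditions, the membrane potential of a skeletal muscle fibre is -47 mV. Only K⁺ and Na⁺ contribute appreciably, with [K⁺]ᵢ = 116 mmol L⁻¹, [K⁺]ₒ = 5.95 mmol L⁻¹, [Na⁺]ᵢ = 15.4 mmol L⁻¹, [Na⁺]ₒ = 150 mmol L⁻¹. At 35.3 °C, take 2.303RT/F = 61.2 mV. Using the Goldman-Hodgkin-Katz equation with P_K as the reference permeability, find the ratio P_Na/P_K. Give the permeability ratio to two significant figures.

Let α = P_Na/P_K. GHK: Vm = 61.2·log₁₀[(Kₒ + α·Naₒ)/(Kᵢ + α·Naᵢ)].
10^(Vm/61.2) = 10^(-47.0/61.2) = 0.17062
So 0.17062·(Kᵢ + α·Naᵢ) = Kₒ + α·Naₒ → α = (0.17062·116.0 − 5.95) / (150.0 − 0.17062·15.4)
α = (19.79 − 5.95) / (150.0 − 2.628) = 13.84/147.4 = 0.09392

0.094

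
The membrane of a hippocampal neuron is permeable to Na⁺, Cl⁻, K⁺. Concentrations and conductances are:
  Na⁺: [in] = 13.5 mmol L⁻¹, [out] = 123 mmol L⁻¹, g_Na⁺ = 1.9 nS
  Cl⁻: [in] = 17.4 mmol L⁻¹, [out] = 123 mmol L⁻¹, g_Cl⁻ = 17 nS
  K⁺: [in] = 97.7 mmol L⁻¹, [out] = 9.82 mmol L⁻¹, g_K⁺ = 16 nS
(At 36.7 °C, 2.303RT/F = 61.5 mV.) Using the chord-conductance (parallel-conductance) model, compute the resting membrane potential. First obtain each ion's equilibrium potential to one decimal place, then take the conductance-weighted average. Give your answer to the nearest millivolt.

-50 mV

E_Na⁺ = (61.5/1)·log₁₀(123/13.5) = 59.0 mV
E_Cl⁻ = (61.5/-1)·log₁₀(123/17.4) = -52.2 mV
E_K⁺ = (61.5/1)·log₁₀(9.82/97.7) = -61.4 mV
Vm = (Σ gᵢEᵢ)/(Σ gᵢ) = (1.9·59.0 + 17·-52.2 + 16·-61.4) / (1.9 + 17 + 16)
= -1757.70 / 34.9 = -50.36 mV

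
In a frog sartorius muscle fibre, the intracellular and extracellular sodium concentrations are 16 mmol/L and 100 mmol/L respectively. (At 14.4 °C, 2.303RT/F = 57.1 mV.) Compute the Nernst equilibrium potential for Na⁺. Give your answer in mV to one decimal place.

E = (57.1/z) · log₁₀([Na⁺]_out/[Na⁺]_in) with z = +1.
= (57.1/1) · log₁₀(100/16) = 57.10 · log₁₀(6.25)
= 57.10 · (0.7959) = 45.44 mV

45.4 mV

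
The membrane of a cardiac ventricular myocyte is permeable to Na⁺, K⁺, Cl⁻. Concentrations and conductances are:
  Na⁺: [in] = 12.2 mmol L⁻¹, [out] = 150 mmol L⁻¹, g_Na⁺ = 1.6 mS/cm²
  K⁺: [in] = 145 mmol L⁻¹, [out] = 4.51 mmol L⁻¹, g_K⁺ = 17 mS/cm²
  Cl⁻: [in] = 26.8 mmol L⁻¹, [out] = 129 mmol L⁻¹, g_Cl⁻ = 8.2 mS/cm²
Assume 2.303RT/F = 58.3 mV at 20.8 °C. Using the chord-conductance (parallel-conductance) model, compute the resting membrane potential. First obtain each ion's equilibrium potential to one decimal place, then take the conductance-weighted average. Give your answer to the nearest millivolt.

-64 mV

E_Na⁺ = (58.3/1)·log₁₀(150/12.2) = 63.5 mV
E_K⁺ = (58.3/1)·log₁₀(4.51/145) = -87.9 mV
E_Cl⁻ = (58.3/-1)·log₁₀(129/26.8) = -39.8 mV
Vm = (Σ gᵢEᵢ)/(Σ gᵢ) = (1.6·63.5 + 17·-87.9 + 8.2·-39.8) / (1.6 + 17 + 8.2)
= -1719.06 / 26.8 = -64.14 mV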